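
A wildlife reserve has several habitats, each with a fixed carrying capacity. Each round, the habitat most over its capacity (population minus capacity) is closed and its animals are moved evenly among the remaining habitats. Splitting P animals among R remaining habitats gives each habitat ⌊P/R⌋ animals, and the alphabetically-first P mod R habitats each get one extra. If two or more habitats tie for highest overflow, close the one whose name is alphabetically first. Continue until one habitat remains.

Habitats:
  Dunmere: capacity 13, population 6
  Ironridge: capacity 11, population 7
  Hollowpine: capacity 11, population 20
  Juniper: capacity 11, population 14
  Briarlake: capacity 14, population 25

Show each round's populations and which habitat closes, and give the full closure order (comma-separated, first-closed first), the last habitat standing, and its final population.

Closure order: Briarlake, Hollowpine, Juniper, Ironridge
Last habitat: Dunmere with 72 animals

Round 1: Briarlake=25 Dunmere=6 Hollowpine=20 Ironridge=7 Juniper=14 → close Briarlake (overflow 11)
  25÷4 = 6 each, +1 to first 1
Round 2: Dunmere=13 Hollowpine=26 Ironridge=13 Juniper=20 → close Hollowpine (overflow 15)
  26÷3 = 8 each, +1 to first 2
Round 3: Dunmere=22 Ironridge=22 Juniper=28 → close Juniper (overflow 17)
  28÷2 = 14 each, +1 to first 0
Round 4: Dunmere=36 Ironridge=36 → close Ironridge (overflow 25)
  36÷1 = 36 each, +1 to first 0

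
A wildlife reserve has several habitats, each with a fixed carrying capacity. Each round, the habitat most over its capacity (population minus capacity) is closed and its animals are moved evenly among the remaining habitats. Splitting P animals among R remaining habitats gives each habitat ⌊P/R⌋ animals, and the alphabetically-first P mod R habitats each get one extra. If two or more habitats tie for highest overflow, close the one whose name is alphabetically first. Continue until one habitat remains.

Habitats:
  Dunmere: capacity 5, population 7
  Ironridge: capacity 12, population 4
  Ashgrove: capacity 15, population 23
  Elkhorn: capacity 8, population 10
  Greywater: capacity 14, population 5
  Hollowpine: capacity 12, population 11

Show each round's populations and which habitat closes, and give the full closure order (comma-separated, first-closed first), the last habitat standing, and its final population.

Round 1: Ashgrove=23 Dunmere=7 Elkhorn=10 Greywater=5 Hollowpine=11 Ironridge=4 → close Ashgrove (overflow 8)
  23÷5 = 4 each, +1 to first 3
Round 2: Dunmere=12 Elkhorn=15 Greywater=10 Hollowpine=15 Ironridge=8 → close Dunmere (overflow 7)
  12÷4 = 3 each, +1 to first 0
Round 3: Elkhorn=18 Greywater=13 Hollowpine=18 Ironridge=11 → close Elkhorn (overflow 10)
  18÷3 = 6 each, +1 to first 0
Round 4: Greywater=19 Hollowpine=24 Ironridge=17 → close Hollowpine (overflow 12)
  24÷2 = 12 each, +1 to first 0
Round 5: Greywater=31 Ironridge=29 → close Greywater (overflow 17)
  31÷1 = 31 each, +1 to first 0

Closure order: Ashgrove, Dunmere, Elkhorn, Hollowpine, Greywater
Last habitat: Ironridge with 60 animals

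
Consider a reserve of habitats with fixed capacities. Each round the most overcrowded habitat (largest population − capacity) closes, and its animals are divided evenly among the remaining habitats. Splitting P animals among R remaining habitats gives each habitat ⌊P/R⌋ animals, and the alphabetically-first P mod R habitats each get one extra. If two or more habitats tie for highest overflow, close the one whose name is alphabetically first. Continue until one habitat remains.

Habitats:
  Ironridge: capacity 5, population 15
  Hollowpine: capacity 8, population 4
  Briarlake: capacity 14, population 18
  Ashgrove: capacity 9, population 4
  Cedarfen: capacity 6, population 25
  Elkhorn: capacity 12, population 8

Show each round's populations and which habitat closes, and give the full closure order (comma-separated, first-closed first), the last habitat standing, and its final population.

Closure order: Cedarfen, Ironridge, Briarlake, Ashgrove, Elkhorn
Last habitat: Hollowpine with 74 animals

Round 1: Ashgrove=4 Briarlake=18 Cedarfen=25 Elkhorn=8 Hollowpine=4 Ironridge=15 → close Cedarfen (overflow 19)
  25÷5 = 5 each, +1 to first 0
Round 2: Ashgrove=9 Briarlake=23 Elkhorn=13 Hollowpine=9 Ironridge=20 → close Ironridge (overflow 15)
  20÷4 = 5 each, +1 to first 0
Round 3: Ashgrove=14 Briarlake=28 Elkhorn=18 Hollowpine=14 → close Briarlake (overflow 14)
  28÷3 = 9 each, +1 to first 1
Round 4: Ashgrove=24 Elkhorn=27 Hollowpine=23 → close Ashgrove (overflow 15)
  24÷2 = 12 each, +1 to first 0
Round 5: Elkhorn=39 Hollowpine=35 → close Elkhorn (overflow 27)
  39÷1 = 39 each, +1 to first 0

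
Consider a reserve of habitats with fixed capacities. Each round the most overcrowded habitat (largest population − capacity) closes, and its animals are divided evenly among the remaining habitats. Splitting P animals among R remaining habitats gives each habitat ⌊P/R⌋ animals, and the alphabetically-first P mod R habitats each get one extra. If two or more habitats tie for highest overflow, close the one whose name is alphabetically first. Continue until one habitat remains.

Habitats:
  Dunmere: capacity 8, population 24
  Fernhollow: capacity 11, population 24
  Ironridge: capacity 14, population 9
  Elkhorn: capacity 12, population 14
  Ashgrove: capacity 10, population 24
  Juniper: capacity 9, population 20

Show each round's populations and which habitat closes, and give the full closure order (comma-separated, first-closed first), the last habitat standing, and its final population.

Round 1: Ashgrove=24 Dunmere=24 Elkhorn=14 Fernhollow=24 Ironridge=9 Juniper=20 → close Dunmere (overflow 16)
  24÷5 = 4 each, +1 to first 4
Round 2: Ashgrove=29 Elkhorn=19 Fernhollow=29 Ironridge=14 Juniper=24 → close Ashgrove (overflow 19)
  29÷4 = 7 each, +1 to first 1
Round 3: Elkhorn=27 Fernhollow=36 Ironridge=21 Juniper=31 → close Fernhollow (overflow 25)
  36÷3 = 12 each, +1 to first 0
Round 4: Elkhorn=39 Ironridge=33 Juniper=43 → close Juniper (overflow 34)
  43÷2 = 21 each, +1 to first 1
Round 5: Elkhorn=61 Ironridge=54 → close Elkhorn (overflow 49)
  61÷1 = 61 each, +1 to first 0

Closure order: Dunmere, Ashgrove, Fernhollow, Juniper, Elkhorn
Last habitat: Ironridge with 115 animals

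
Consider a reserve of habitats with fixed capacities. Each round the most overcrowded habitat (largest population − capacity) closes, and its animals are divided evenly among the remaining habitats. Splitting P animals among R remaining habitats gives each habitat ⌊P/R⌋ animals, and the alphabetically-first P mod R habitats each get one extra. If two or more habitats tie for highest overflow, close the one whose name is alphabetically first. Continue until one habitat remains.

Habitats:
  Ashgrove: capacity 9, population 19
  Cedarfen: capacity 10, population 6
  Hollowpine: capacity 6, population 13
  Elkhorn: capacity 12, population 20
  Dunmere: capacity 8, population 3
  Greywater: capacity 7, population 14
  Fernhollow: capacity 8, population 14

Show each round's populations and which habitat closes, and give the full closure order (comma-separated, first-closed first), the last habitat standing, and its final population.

Closure order: Ashgrove, Elkhorn, Fernhollow, Greywater, Hollowpine, Cedarfen
Last habitat: Dunmere with 89 animals

Round 1: Ashgrove=19 Cedarfen=6 Dunmere=3 Elkhorn=20 Fernhollow=14 Greywater=14 Hollowpine=13 → close Ashgrove (overflow 10)
  19÷6 = 3 each, +1 to first 1
Round 2: Cedarfen=10 Dunmere=6 Elkhorn=23 Fernhollow=17 Greywater=17 Hollowpine=16 → close Elkhorn (overflow 11)
  23÷5 = 4 each, +1 to first 3
Round 3: Cedarfen=15 Dunmere=11 Fernhollow=22 Greywater=21 Hollowpine=20 → close Fernhollow (overflow 14)
  22÷4 = 5 each, +1 to first 2
Round 4: Cedarfen=21 Dunmere=17 Greywater=26 Hollowpine=25 → close Greywater (overflow 19)
  26÷3 = 8 each, +1 to first 2
Round 5: Cedarfen=30 Dunmere=26 Hollowpine=33 → close Hollowpine (overflow 27)
  33÷2 = 16 each, +1 to first 1
Round 6: Cedarfen=47 Dunmere=42 → close Cedarfen (overflow 37)
  47÷1 = 47 each, +1 to first 0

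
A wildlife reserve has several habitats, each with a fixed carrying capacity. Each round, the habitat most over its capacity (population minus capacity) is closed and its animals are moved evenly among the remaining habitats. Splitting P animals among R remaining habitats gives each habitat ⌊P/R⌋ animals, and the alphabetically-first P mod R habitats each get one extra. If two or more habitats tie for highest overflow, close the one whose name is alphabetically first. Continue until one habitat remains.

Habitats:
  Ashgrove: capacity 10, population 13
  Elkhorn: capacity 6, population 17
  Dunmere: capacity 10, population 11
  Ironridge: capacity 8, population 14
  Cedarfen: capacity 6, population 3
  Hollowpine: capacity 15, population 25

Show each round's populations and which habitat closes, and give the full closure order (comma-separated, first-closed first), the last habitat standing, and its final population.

Round 1: Ashgrove=13 Cedarfen=3 Dunmere=11 Elkhorn=17 Hollowpine=25 Ironridge=14 → close Elkhorn (overflow 11)
  17÷5 = 3 each, +1 to first 2
Round 2: Ashgrove=17 Cedarfen=7 Dunmere=14 Hollowpine=28 Ironridge=17 → close Hollowpine (overflow 13)
  28÷4 = 7 each, +1 to first 0
Round 3: Ashgrove=24 Cedarfen=14 Dunmere=21 Ironridge=24 → close Ironridge (overflow 16)
  24÷3 = 8 each, +1 to first 0
Round 4: Ashgrove=32 Cedarfen=22 Dunmere=29 → close Ashgrove (overflow 22)
  32÷2 = 16 each, +1 to first 0
Round 5: Cedarfen=38 Dunmere=45 → close Dunmere (overflow 35)
  45÷1 = 45 each, +1 to first 0

Closure order: Elkhorn, Hollowpine, Ironridge, Ashgrove, Dunmere
Last habitat: Cedarfen with 83 animals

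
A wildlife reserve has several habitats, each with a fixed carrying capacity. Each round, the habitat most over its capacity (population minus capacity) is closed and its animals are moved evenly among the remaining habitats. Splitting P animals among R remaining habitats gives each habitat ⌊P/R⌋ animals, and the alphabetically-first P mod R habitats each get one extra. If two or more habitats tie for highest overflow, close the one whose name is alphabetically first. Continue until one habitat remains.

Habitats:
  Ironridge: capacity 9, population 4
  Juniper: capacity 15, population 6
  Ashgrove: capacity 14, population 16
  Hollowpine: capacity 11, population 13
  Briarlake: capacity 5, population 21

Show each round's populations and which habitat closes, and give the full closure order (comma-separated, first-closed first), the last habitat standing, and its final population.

Round 1: Ashgrove=16 Briarlake=21 Hollowpine=13 Ironridge=4 Juniper=6 → close Briarlake (overflow 16)
  21÷4 = 5 each, +1 to first 1
Round 2: Ashgrove=22 Hollowpine=18 Ironridge=9 Juniper=11 → close Ashgrove (overflow 8)
  22÷3 = 7 each, +1 to first 1
Round 3: Hollowpine=26 Ironridge=16 Juniper=18 → close Hollowpine (overflow 15)
  26÷2 = 13 each, +1 to first 0
Round 4: Ironridge=29 Juniper=31 → close Ironridge (overflow 20)
  29÷1 = 29 each, +1 to first 0

Closure order: Briarlake, Ashgrove, Hollowpine, Ironridge
Last habitat: Juniper with 60 animals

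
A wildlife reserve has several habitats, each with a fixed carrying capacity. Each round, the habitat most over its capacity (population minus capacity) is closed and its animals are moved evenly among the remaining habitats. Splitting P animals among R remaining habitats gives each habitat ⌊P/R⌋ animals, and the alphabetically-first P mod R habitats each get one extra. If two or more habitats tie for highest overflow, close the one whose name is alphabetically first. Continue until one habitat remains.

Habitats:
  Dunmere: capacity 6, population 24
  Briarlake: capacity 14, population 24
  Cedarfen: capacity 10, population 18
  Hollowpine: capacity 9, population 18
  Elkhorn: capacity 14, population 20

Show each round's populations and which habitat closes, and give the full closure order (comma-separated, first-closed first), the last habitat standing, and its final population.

Closure order: Dunmere, Briarlake, Hollowpine, Cedarfen
Last habitat: Elkhorn with 104 animals

Round 1: Briarlake=24 Cedarfen=18 Dunmere=24 Elkhorn=20 Hollowpine=18 → close Dunmere (overflow 18)
  24÷4 = 6 each, +1 to first 0
Round 2: Briarlake=30 Cedarfen=24 Elkhorn=26 Hollowpine=24 → close Briarlake (overflow 16)
  30÷3 = 10 each, +1 to first 0
Round 3: Cedarfen=34 Elkhorn=36 Hollowpine=34 → close Hollowpine (overflow 25)
  34÷2 = 17 each, +1 to first 0
Round 4: Cedarfen=51 Elkhorn=53 → close Cedarfen (overflow 41)
  51÷1 = 51 each, +1 to first 0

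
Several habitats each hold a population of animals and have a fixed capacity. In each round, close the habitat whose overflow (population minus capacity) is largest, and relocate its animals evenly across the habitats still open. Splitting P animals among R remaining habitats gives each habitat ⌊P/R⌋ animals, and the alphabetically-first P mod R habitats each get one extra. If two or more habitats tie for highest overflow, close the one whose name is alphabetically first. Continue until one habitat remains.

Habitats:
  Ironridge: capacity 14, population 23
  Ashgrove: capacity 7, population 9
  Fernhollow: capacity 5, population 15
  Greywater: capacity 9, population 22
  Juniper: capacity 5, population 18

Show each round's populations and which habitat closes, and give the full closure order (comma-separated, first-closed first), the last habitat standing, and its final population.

Round 1: Ashgrove=9 Fernhollow=15 Greywater=22 Ironridge=23 Juniper=18 → close Greywater (overflow 13)
  22÷4 = 5 each, +1 to first 2
Round 2: Ashgrove=15 Fernhollow=21 Ironridge=28 Juniper=23 → close Juniper (overflow 18)
  23÷3 = 7 each, +1 to first 2
Round 3: Ashgrove=23 Fernhollow=29 Ironridge=35 → close Fernhollow (overflow 24)
  29÷2 = 14 each, +1 to first 1
Round 4: Ashgrove=38 Ironridge=49 → close Ironridge (overflow 35)
  49÷1 = 49 each, +1 to first 0

Closure order: Greywater, Juniper, Fernhollow, Ironridge
Last habitat: Ashgrove with 87 animals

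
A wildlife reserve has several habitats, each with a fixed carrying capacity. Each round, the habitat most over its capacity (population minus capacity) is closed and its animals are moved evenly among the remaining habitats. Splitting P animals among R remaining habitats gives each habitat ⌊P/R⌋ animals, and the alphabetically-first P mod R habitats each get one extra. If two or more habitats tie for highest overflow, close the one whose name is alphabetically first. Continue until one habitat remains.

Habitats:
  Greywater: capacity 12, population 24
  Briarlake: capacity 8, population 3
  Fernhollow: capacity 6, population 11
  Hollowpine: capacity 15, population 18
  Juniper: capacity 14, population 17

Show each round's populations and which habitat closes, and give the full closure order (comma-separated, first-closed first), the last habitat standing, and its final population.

Closure order: Greywater, Fernhollow, Hollowpine, Juniper
Last habitat: Briarlake with 73 animals

Round 1: Briarlake=3 Fernhollow=11 Greywater=24 Hollowpine=18 Juniper=17 → close Greywater (overflow 12)
  24÷4 = 6 each, +1 to first 0
Round 2: Briarlake=9 Fernhollow=17 Hollowpine=24 Juniper=23 → close Fernhollow (overflow 11)
  17÷3 = 5 each, +1 to first 2
Round 3: Briarlake=15 Hollowpine=30 Juniper=28 → close Hollowpine (overflow 15)
  30÷2 = 15 each, +1 to first 0
Round 4: Briarlake=30 Juniper=43 → close Juniper (overflow 29)
  43÷1 = 43 each, +1 to first 0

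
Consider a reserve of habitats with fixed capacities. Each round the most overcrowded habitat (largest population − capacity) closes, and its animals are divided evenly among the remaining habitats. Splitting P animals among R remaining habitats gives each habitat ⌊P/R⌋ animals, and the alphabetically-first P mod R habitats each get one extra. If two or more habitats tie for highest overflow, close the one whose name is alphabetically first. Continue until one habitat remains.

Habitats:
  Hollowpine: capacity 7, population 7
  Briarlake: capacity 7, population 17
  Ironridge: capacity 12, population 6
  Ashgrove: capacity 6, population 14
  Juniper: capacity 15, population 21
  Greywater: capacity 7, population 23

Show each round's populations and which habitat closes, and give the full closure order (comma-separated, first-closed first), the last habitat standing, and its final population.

Closure order: Greywater, Briarlake, Ashgrove, Juniper, Hollowpine
Last habitat: Ironridge with 88 animals

Round 1: Ashgrove=14 Briarlake=17 Greywater=23 Hollowpine=7 Ironridge=6 Juniper=21 → close Greywater (overflow 16)
  23÷5 = 4 each, +1 to first 3
Round 2: Ashgrove=19 Briarlake=22 Hollowpine=12 Ironridge=10 Juniper=25 → close Briarlake (overflow 15)
  22÷4 = 5 each, +1 to first 2
Round 3: Ashgrove=25 Hollowpine=18 Ironridge=15 Juniper=30 → close Ashgrove (overflow 19)
  25÷3 = 8 each, +1 to first 1
Round 4: Hollowpine=27 Ironridge=23 Juniper=38 → close Juniper (overflow 23)
  38÷2 = 19 each, +1 to first 0
Round 5: Hollowpine=46 Ironridge=42 → close Hollowpine (overflow 39)
  46÷1 = 46 each, +1 to first 0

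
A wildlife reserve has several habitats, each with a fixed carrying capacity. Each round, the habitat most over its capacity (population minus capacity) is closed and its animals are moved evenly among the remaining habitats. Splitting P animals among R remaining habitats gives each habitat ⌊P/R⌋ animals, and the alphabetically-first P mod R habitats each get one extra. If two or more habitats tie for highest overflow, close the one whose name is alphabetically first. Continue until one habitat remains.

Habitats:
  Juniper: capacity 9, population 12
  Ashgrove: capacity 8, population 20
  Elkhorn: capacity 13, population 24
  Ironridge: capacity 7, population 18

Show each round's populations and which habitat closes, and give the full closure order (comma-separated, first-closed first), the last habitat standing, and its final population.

Round 1: Ashgrove=20 Elkhorn=24 Ironridge=18 Juniper=12 → close Ashgrove (overflow 12)
  20÷3 = 6 each, +1 to first 2
Round 2: Elkhorn=31 Ironridge=25 Juniper=18 → close Elkhorn (overflow 18)
  31÷2 = 15 each, +1 to first 1
Round 3: Ironridge=41 Juniper=33 → close Ironridge (overflow 34)
  41÷1 = 41 each, +1 to first 0

Closure order: Ashgrove, Elkhorn, Ironridge
Last habitat: Juniper with 74 animals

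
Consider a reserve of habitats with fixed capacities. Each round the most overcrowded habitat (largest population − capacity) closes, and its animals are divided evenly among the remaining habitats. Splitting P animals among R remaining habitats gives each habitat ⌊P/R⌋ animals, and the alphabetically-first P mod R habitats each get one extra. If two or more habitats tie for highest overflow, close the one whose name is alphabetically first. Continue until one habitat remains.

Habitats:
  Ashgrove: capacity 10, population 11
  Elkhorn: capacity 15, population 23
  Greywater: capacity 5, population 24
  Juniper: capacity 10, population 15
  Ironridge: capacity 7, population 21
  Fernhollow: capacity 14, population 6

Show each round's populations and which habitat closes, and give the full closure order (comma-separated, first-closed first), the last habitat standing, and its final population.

Round 1: Ashgrove=11 Elkhorn=23 Fernhollow=6 Greywater=24 Ironridge=21 Juniper=15 → close Greywater (overflow 19)
  24÷5 = 4 each, +1 to first 4
Round 2: Ashgrove=16 Elkhorn=28 Fernhollow=11 Ironridge=26 Juniper=19 → close Ironridge (overflow 19)
  26÷4 = 6 each, +1 to first 2
Round 3: Ashgrove=23 Elkhorn=35 Fernhollow=17 Juniper=25 → close Elkhorn (overflow 20)
  35÷3 = 11 each, +1 to first 2
Round 4: Ashgrove=35 Fernhollow=29 Juniper=36 → close Juniper (overflow 26)
  36÷2 = 18 each, +1 to first 0
Round 5: Ashgrove=53 Fernhollow=47 → close Ashgrove (overflow 43)
  53÷1 = 53 each, +1 to first 0

Closure order: Greywater, Ironridge, Elkhorn, Juniper, Ashgrove
Last habitat: Fernhollow with 100 animals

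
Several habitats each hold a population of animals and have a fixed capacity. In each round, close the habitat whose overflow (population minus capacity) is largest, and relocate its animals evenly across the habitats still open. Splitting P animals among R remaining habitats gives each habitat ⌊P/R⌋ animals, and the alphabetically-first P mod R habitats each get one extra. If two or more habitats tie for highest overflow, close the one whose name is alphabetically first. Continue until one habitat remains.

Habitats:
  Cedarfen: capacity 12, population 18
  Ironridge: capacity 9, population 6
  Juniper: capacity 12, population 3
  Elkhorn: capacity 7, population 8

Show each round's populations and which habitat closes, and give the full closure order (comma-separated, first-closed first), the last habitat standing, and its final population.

Closure order: Cedarfen, Elkhorn, Ironridge
Last habitat: Juniper with 35 animals

Round 1: Cedarfen=18 Elkhorn=8 Ironridge=6 Juniper=3 → close Cedarfen (overflow 6)
  18÷3 = 6 each, +1 to first 0
Round 2: Elkhorn=14 Ironridge=12 Juniper=9 → close Elkhorn (overflow 7)
  14÷2 = 7 each, +1 to first 0
Round 3: Ironridge=19 Juniper=16 → close Ironridge (overflow 10)
  19÷1 = 19 each, +1 to first 0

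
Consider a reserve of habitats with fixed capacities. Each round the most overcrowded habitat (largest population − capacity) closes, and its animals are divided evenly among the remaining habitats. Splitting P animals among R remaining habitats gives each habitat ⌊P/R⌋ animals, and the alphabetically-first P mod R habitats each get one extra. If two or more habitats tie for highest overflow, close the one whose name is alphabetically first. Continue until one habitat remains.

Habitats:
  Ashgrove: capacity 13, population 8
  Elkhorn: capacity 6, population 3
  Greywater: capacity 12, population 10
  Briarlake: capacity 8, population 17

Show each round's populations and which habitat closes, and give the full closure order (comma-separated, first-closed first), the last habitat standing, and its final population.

Closure order: Briarlake, Elkhorn, Greywater
Last habitat: Ashgrove with 38 animals

Round 1: Ashgrove=8 Briarlake=17 Elkhorn=3 Greywater=10 → close Briarlake (overflow 9)
  17÷3 = 5 each, +1 to first 2
Round 2: Ashgrove=14 Elkhorn=9 Greywater=15 → close Elkhorn (overflow 3)
  9÷2 = 4 each, +1 to first 1
Round 3: Ashgrove=19 Greywater=19 → close Greywater (overflow 7)
  19÷1 = 19 each, +1 to first 0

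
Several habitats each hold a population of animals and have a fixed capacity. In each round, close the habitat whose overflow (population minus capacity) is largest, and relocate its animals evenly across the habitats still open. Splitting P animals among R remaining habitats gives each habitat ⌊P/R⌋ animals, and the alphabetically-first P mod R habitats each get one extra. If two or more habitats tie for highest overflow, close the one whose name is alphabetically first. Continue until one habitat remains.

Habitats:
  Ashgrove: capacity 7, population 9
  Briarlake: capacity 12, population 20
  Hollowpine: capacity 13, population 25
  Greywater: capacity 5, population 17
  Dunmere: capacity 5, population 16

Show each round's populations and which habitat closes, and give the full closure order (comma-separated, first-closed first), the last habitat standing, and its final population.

Round 1: Ashgrove=9 Briarlake=20 Dunmere=16 Greywater=17 Hollowpine=25 → close Greywater (overflow 12)
  17÷4 = 4 each, +1 to first 1
Round 2: Ashgrove=14 Briarlake=24 Dunmere=20 Hollowpine=29 → close Hollowpine (overflow 16)
  29÷3 = 9 each, +1 to first 2
Round 3: Ashgrove=24 Briarlake=34 Dunmere=29 → close Dunmere (overflow 24)
  29÷2 = 14 each, +1 to first 1
Round 4: Ashgrove=39 Briarlake=48 → close Briarlake (overflow 36)
  48÷1 = 48 each, +1 to first 0

Closure order: Greywater, Hollowpine, Dunmere, Briarlake
Last habitat: Ashgrove with 87 animals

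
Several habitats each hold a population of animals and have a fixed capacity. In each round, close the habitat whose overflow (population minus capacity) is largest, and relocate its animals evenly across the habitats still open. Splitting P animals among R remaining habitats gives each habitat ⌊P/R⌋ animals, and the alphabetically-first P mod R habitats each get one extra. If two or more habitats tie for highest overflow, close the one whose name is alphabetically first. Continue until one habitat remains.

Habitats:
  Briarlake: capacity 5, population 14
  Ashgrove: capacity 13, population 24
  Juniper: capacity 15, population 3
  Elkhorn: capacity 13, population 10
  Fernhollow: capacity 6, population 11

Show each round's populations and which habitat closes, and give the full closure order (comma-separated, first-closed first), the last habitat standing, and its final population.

Round 1: Ashgrove=24 Briarlake=14 Elkhorn=10 Fernhollow=11 Juniper=3 → close Ashgrove (overflow 11)
  24÷4 = 6 each, +1 to first 0
Round 2: Briarlake=20 Elkhorn=16 Fernhollow=17 Juniper=9 → close Briarlake (overflow 15)
  20÷3 = 6 each, +1 to first 2
Round 3: Elkhorn=23 Fernhollow=24 Juniper=15 → close Fernhollow (overflow 18)
  24÷2 = 12 each, +1 to first 0
Round 4: Elkhorn=35 Juniper=27 → close Elkhorn (overflow 22)
  35÷1 = 35 each, +1 to first 0

Closure order: Ashgrove, Briarlake, Fernhollow, Elkhorn
Last habitat: Juniper with 62 animals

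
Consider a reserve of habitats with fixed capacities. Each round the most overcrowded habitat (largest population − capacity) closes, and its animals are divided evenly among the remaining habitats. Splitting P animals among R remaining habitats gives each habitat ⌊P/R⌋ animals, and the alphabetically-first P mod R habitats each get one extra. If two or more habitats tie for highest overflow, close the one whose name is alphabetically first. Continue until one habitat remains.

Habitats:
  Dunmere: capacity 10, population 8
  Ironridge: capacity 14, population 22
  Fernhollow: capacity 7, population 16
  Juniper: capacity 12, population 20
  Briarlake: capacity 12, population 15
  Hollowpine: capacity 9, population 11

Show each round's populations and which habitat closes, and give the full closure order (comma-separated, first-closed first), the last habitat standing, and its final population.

Round 1: Briarlake=15 Dunmere=8 Fernhollow=16 Hollowpine=11 Ironridge=22 Juniper=20 → close Fernhollow (overflow 9)
  16÷5 = 3 each, +1 to first 1
Round 2: Briarlake=19 Dunmere=11 Hollowpine=14 Ironridge=25 Juniper=23 → close Ironridge (overflow 11)
  25÷4 = 6 each, +1 to first 1
Round 3: Briarlake=26 Dunmere=17 Hollowpine=20 Juniper=29 → close Juniper (overflow 17)
  29÷3 = 9 each, +1 to first 2
Round 4: Briarlake=36 Dunmere=27 Hollowpine=29 → close Briarlake (overflow 24)
  36÷2 = 18 each, +1 to first 0
Round 5: Dunmere=45 Hollowpine=47 → close Hollowpine (overflow 38)
  47÷1 = 47 each, +1 to first 0

Closure order: Fernhollow, Ironridge, Juniper, Briarlake, Hollowpine
Last habitat: Dunmere with 92 animals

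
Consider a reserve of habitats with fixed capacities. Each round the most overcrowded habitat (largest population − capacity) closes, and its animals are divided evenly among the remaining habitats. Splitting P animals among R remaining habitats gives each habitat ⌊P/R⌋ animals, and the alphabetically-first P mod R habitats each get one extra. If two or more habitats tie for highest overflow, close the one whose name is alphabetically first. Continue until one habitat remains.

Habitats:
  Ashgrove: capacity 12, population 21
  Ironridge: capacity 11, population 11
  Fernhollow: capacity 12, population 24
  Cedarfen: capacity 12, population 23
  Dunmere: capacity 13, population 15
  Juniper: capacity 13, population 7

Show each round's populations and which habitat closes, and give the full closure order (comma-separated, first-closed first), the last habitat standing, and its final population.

Round 1: Ashgrove=21 Cedarfen=23 Dunmere=15 Fernhollow=24 Ironridge=11 Juniper=7 → close Fernhollow (overflow 12)
  24÷5 = 4 each, +1 to first 4
Round 2: Ashgrove=26 Cedarfen=28 Dunmere=20 Ironridge=16 Juniper=11 → close Cedarfen (overflow 16)
  28÷4 = 7 each, +1 to first 0
Round 3: Ashgrove=33 Dunmere=27 Ironridge=23 Juniper=18 → close Ashgrove (overflow 21)
  33÷3 = 11 each, +1 to first 0
Round 4: Dunmere=38 Ironridge=34 Juniper=29 → close Dunmere (overflow 25)
  38÷2 = 19 each, +1 to first 0
Round 5: Ironridge=53 Juniper=48 → close Ironridge (overflow 42)
  53÷1 = 53 each, +1 to first 0

Closure order: Fernhollow, Cedarfen, Ashgrove, Dunmere, Ironridge
Last habitat: Juniper with 101 animals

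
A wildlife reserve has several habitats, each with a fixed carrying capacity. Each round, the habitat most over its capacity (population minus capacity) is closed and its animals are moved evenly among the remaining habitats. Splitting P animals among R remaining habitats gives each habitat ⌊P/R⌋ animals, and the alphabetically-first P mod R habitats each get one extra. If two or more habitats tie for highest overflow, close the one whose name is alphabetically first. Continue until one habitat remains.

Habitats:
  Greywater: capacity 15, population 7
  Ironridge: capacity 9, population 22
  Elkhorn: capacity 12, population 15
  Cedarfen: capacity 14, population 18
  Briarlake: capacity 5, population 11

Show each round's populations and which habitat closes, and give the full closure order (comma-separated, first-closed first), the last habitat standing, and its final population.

Closure order: Ironridge, Briarlake, Cedarfen, Elkhorn
Last habitat: Greywater with 73 animals

Round 1: Briarlake=11 Cedarfen=18 Elkhorn=15 Greywater=7 Ironridge=22 → close Ironridge (overflow 13)
  22÷4 = 5 each, +1 to first 2
Round 2: Briarlake=17 Cedarfen=24 Elkhorn=20 Greywater=12 → close Briarlake (overflow 12)
  17÷3 = 5 each, +1 to first 2
Round 3: Cedarfen=30 Elkhorn=26 Greywater=17 → close Cedarfen (overflow 16)
  30÷2 = 15 each, +1 to first 0
Round 4: Elkhorn=41 Greywater=32 → close Elkhorn (overflow 29)
  41÷1 = 41 each, +1 to first 0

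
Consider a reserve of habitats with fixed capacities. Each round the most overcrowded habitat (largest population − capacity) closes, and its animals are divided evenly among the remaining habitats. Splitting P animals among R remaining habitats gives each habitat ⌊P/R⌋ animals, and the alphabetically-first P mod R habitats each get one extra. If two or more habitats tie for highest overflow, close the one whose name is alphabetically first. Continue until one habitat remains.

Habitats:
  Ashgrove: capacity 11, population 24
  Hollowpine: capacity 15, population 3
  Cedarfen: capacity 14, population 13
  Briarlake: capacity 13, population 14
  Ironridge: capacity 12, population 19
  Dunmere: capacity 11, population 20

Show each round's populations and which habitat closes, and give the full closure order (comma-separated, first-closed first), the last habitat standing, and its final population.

Closure order: Ashgrove, Dunmere, Ironridge, Briarlake, Cedarfen
Last habitat: Hollowpine with 93 animals

Round 1: Ashgrove=24 Briarlake=14 Cedarfen=13 Dunmere=20 Hollowpine=3 Ironridge=19 → close Ashgrove (overflow 13)
  24÷5 = 4 each, +1 to first 4
Round 2: Briarlake=19 Cedarfen=18 Dunmere=25 Hollowpine=8 Ironridge=23 → close Dunmere (overflow 14)
  25÷4 = 6 each, +1 to first 1
Round 3: Briarlake=26 Cedarfen=24 Hollowpine=14 Ironridge=29 → close Ironridge (overflow 17)
  29÷3 = 9 each, +1 to first 2
Round 4: Briarlake=36 Cedarfen=34 Hollowpine=23 → close Briarlake (overflow 23)
  36÷2 = 18 each, +1 to first 0
Round 5: Cedarfen=52 Hollowpine=41 → close Cedarfen (overflow 38)
  52÷1 = 52 each, +1 to first 0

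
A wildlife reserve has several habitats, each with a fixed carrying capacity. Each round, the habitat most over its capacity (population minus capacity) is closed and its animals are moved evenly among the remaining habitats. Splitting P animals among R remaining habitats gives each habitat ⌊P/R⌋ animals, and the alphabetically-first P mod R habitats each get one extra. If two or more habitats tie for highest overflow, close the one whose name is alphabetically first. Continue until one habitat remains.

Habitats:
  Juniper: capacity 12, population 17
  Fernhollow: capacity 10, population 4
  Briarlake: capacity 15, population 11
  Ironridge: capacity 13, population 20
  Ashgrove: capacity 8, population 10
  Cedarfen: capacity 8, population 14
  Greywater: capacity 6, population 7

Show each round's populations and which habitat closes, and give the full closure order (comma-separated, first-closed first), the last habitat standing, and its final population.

Closure order: Ironridge, Cedarfen, Juniper, Ashgrove, Greywater, Briarlake
Last habitat: Fernhollow with 83 animals

Round 1: Ashgrove=10 Briarlake=11 Cedarfen=14 Fernhollow=4 Greywater=7 Ironridge=20 Juniper=17 → close Ironridge (overflow 7)
  20÷6 = 3 each, +1 to first 2
Round 2: Ashgrove=14 Briarlake=15 Cedarfen=17 Fernhollow=7 Greywater=10 Juniper=20 → close Cedarfen (overflow 9)
  17÷5 = 3 each, +1 to first 2
Round 3: Ashgrove=18 Briarlake=19 Fernhollow=10 Greywater=13 Juniper=23 → close Juniper (overflow 11)
  23÷4 = 5 each, +1 to first 3
Round 4: Ashgrove=24 Briarlake=25 Fernhollow=16 Greywater=18 → close Ashgrove (overflow 16)
  24÷3 = 8 each, +1 to first 0
Round 5: Briarlake=33 Fernhollow=24 Greywater=26 → close Greywater (overflow 20)
  26÷2 = 13 each, +1 to first 0
Round 6: Briarlake=46 Fernhollow=37 → close Briarlake (overflow 31)
  46÷1 = 46 each, +1 to first 0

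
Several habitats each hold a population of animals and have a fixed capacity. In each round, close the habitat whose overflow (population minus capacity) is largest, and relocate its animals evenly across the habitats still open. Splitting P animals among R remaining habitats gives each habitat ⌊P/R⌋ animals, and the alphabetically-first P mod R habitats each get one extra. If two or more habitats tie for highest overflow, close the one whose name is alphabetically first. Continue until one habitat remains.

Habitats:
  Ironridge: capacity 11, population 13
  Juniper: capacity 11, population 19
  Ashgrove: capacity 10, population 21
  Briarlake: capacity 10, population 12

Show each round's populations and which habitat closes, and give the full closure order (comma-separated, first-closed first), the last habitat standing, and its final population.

Round 1: Ashgrove=21 Briarlake=12 Ironridge=13 Juniper=19 → close Ashgrove (overflow 11)
  21÷3 = 7 each, +1 to first 0
Round 2: Briarlake=19 Ironridge=20 Juniper=26 → close Juniper (overflow 15)
  26÷2 = 13 each, +1 to first 0
Round 3: Briarlake=32 Ironridge=33 → close Briarlake (overflow 22)
  32÷1 = 32 each, +1 to first 0

Closure order: Ashgrove, Juniper, Briarlake
Last habitat: Ironridge with 65 animals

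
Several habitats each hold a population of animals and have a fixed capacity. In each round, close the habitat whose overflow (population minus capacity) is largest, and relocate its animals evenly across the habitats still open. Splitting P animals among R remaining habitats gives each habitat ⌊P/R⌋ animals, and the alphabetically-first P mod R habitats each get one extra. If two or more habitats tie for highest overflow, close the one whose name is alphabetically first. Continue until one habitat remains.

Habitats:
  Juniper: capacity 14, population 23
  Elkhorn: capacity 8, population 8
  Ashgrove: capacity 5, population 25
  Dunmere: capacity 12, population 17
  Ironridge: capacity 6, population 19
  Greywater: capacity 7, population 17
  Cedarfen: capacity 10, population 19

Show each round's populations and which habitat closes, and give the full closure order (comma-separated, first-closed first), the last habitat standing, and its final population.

Closure order: Ashgrove, Ironridge, Cedarfen, Greywater, Juniper, Dunmere
Last habitat: Elkhorn with 128 animals

Round 1: Ashgrove=25 Cedarfen=19 Dunmere=17 Elkhorn=8 Greywater=17 Ironridge=19 Juniper=23 → close Ashgrove (overflow 20)
  25÷6 = 4 each, +1 to first 1
Round 2: Cedarfen=24 Dunmere=21 Elkhorn=12 Greywater=21 Ironridge=23 Juniper=27 → close Ironridge (overflow 17)
  23÷5 = 4 each, +1 to first 3
Round 3: Cedarfen=29 Dunmere=26 Elkhorn=17 Greywater=25 Juniper=31 → close Cedarfen (overflow 19)
  29÷4 = 7 each, +1 to first 1
Round 4: Dunmere=34 Elkhorn=24 Greywater=32 Juniper=38 → close Greywater (overflow 25)
  32÷3 = 10 each, +1 to first 2
Round 5: Dunmere=45 Elkhorn=35 Juniper=48 → close Juniper (overflow 34)
  48÷2 = 24 each, +1 to first 0
Round 6: Dunmere=69 Elkhorn=59 → close Dunmere (overflow 57)
  69÷1 = 69 each, +1 to first 0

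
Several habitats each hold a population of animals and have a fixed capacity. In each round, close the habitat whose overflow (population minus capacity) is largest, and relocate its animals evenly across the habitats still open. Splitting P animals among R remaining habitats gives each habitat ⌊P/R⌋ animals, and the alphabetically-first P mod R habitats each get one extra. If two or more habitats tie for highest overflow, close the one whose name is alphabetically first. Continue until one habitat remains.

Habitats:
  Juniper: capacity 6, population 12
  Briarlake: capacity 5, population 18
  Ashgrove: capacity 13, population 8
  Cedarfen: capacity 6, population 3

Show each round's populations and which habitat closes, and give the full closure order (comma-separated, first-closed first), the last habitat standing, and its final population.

Closure order: Briarlake, Juniper, Cedarfen
Last habitat: Ashgrove with 41 animals

Round 1: Ashgrove=8 Briarlake=18 Cedarfen=3 Juniper=12 → close Briarlake (overflow 13)
  18÷3 = 6 each, +1 to first 0
Round 2: Ashgrove=14 Cedarfen=9 Juniper=18 → close Juniper (overflow 12)
  18÷2 = 9 each, +1 to first 0
Round 3: Ashgrove=23 Cedarfen=18 → close Cedarfen (overflow 12)
  18÷1 = 18 each, +1 to first 0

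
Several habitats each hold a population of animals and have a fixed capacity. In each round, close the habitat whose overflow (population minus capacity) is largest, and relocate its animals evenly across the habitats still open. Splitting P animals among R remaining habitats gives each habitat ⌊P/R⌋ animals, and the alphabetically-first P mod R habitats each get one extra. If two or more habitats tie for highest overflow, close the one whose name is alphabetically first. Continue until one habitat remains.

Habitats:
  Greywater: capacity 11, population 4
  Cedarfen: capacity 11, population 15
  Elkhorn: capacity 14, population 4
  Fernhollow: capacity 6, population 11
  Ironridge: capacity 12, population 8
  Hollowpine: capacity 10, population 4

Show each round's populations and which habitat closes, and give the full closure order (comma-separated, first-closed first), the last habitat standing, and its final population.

Closure order: Fernhollow, Cedarfen, Ironridge, Greywater, Hollowpine
Last habitat: Elkhorn with 46 animals

Round 1: Cedarfen=15 Elkhorn=4 Fernhollow=11 Greywater=4 Hollowpine=4 Ironridge=8 → close Fernhollow (overflow 5)
  11÷5 = 2 each, +1 to first 1
Round 2: Cedarfen=18 Elkhorn=6 Greywater=6 Hollowpine=6 Ironridge=10 → close Cedarfen (overflow 7)
  18÷4 = 4 each, +1 to first 2
Round 3: Elkhorn=11 Greywater=11 Hollowpine=10 Ironridge=14 → close Ironridge (overflow 2)
  14÷3 = 4 each, +1 to first 2
Round 4: Elkhorn=16 Greywater=16 Hollowpine=14 → close Greywater (overflow 5)
  16÷2 = 8 each, +1 to first 0
Round 5: Elkhorn=24 Hollowpine=22 → close Hollowpine (overflow 12)
  22÷1 = 22 each, +1 to first 0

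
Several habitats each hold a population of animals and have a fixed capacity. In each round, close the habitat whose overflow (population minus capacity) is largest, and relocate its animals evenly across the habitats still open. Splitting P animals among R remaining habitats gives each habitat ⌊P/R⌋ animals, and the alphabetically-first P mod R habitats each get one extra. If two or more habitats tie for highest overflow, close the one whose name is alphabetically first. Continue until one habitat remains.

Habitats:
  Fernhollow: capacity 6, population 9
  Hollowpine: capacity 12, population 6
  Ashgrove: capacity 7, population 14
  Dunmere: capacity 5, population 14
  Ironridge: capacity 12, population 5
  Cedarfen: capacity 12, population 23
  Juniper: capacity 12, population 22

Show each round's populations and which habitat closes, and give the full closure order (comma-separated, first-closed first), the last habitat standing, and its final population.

Closure order: Cedarfen, Dunmere, Juniper, Ashgrove, Fernhollow, Hollowpine
Last habitat: Ironridge with 93 animals

Round 1: Ashgrove=14 Cedarfen=23 Dunmere=14 Fernhollow=9 Hollowpine=6 Ironridge=5 Juniper=22 → close Cedarfen (overflow 11)
  23÷6 = 3 each, +1 to first 5
Round 2: Ashgrove=18 Dunmere=18 Fernhollow=13 Hollowpine=10 Ironridge=9 Juniper=25 → close Dunmere (overflow 13)
  18÷5 = 3 each, +1 to first 3
Round 3: Ashgrove=22 Fernhollow=17 Hollowpine=14 Ironridge=12 Juniper=28 → close Juniper (overflow 16)
  28÷4 = 7 each, +1 to first 0
Round 4: Ashgrove=29 Fernhollow=24 Hollowpine=21 Ironridge=19 → close Ashgrove (overflow 22)
  29÷3 = 9 each, +1 to first 2
Round 5: Fernhollow=34 Hollowpine=31 Ironridge=28 → close Fernhollow (overflow 28)
  34÷2 = 17 each, +1 to first 0
Round 6: Hollowpine=48 Ironridge=45 → close Hollowpine (overflow 36)
  48÷1 = 48 each, +1 to first 0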